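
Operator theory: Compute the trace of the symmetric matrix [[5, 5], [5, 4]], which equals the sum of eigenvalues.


For a self-adjoint (symmetric) matrix, the eigenvalues are real.
The sum of eigenvalues equals the trace of the matrix.
trace = 5 + 4 = 9

9


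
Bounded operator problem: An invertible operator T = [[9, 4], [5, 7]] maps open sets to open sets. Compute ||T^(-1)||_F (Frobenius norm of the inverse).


det(T) = 9*7 - 4*5 = 43
T^(-1) = (1/43) * [[7, -4], [-5, 9]] = [[0.1628, -0.0930], [-0.1163, 0.2093]]
||T^(-1)||_F^2 = 0.1628^2 + (-0.0930)^2 + (-0.1163)^2 + 0.2093^2 = 0.0925
||T^(-1)||_F = sqrt(0.0925) = 0.3041

0.3041


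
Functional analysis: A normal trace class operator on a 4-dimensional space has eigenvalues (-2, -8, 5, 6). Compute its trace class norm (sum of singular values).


For a normal operator, singular values equal |eigenvalues|.
Trace norm = sum |lambda_i| = 2 + 8 + 5 + 6
= 21

21


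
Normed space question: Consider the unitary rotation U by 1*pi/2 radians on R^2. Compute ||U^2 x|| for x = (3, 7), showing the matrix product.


U is a rotation by theta = 1*pi/2
U^2 = rotation by 2*theta = 2*pi/2
cos(2*pi/2) = -1.0000, sin(2*pi/2) = 0.0000
U^2 x = (-1.0000 * 3 - 0.0000 * 7, 0.0000 * 3 + -1.0000 * 7)
= (-3.0000, -7.0000)
||U^2 x|| = sqrt((-3.0000)^2 + (-7.0000)^2) = sqrt(58.0000) = 7.6158

7.6158


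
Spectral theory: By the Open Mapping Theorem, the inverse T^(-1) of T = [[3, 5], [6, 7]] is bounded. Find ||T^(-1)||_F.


det(T) = 3*7 - 5*6 = -9
T^(-1) = (1/-9) * [[7, -5], [-6, 3]] = [[-0.7778, 0.5556], [0.6667, -0.3333]]
||T^(-1)||_F^2 = (-0.7778)^2 + 0.5556^2 + 0.6667^2 + (-0.3333)^2 = 1.4691
||T^(-1)||_F = sqrt(1.4691) = 1.2121

1.2121


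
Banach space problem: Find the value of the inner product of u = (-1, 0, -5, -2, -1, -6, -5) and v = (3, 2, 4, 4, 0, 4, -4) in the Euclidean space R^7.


Computing the standard inner product <u, v> = sum u_i * v_i
= -1*3 + 0*2 + -5*4 + -2*4 + -1*0 + -6*4 + -5*-4
= -3 + 0 + -20 + -8 + 0 + -24 + 20
= -35

-35


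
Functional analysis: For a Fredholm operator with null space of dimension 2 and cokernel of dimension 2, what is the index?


The Fredholm index is defined as ind(T) = dim(ker T) - dim(coker T)
= 2 - 2
= 0

0


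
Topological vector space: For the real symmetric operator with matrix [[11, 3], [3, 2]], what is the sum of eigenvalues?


For a self-adjoint (symmetric) matrix, the eigenvalues are real.
The sum of eigenvalues equals the trace of the matrix.
trace = 11 + 2 = 13

13


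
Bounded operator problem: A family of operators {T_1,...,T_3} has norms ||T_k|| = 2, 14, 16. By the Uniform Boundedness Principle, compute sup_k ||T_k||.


By the Uniform Boundedness Principle, the supremum of norms is finite.
sup_k ||T_k|| = max(2, 14, 16) = 16

16


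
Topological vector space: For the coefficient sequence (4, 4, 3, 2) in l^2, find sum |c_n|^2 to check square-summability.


sum |c_n|^2 = 4^2 + 4^2 + 3^2 + 2^2
= 16 + 16 + 9 + 4
= 45

45


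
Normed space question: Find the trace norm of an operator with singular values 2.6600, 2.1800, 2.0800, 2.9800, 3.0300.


The nuclear norm is the sum of all singular values.
||T||_1 = 2.6600 + 2.1800 + 2.0800 + 2.9800 + 3.0300
= 12.9300

12.9300


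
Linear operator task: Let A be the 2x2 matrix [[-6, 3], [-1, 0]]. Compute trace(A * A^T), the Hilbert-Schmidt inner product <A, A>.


trace(A * A^T) = sum of squares of all entries
= (-6)^2 + 3^2 + (-1)^2 + 0^2
= 36 + 9 + 1 + 0
= 46

46


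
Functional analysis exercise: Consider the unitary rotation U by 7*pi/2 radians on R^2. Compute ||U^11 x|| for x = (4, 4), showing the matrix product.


U is a rotation by theta = 7*pi/2
U^11 = rotation by 11*theta = 77*pi/2 = 1*pi/2 (mod 2*pi)
cos(1*pi/2) = 0.0000, sin(1*pi/2) = 1.0000
U^11 x = (0.0000 * 4 - 1.0000 * 4, 1.0000 * 4 + 0.0000 * 4)
= (-4.0000, 4.0000)
||U^11 x|| = sqrt((-4.0000)^2 + 4.0000^2) = sqrt(32.0000) = 5.6569

5.6569


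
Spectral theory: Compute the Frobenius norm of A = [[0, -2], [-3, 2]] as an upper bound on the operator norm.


||A||_F^2 = sum a_ij^2
= 0^2 + (-2)^2 + (-3)^2 + 2^2
= 0 + 4 + 9 + 4 = 17
||A||_F = sqrt(17) = 4.1231

4.1231


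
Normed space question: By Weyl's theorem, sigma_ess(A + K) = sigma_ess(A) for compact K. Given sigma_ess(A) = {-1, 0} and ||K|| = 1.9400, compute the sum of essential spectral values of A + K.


By Weyl's theorem, the essential spectrum is invariant under compact perturbations.
sigma_ess(A + K) = sigma_ess(A) = {-1, 0}
Sum = -1 + 0 = -1

-1


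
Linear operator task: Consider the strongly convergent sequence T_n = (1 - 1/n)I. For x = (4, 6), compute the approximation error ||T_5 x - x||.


T_5 x - x = (1 - 1/5)x - x = -x/5
||x|| = sqrt(52) = 7.2111
||T_5 x - x|| = ||x||/5 = 7.2111/5 = 1.4422

1.4422


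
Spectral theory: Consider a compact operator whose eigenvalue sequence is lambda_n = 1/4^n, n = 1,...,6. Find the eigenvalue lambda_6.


The eigenvalue formula gives lambda_6 = 1/4^6
= 1/4096
= 2.4414e-04

2.4414e-04


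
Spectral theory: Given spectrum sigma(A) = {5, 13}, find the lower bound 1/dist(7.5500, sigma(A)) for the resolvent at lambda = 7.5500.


dist(7.5500, {5, 13}) = min(|7.5500 - 5|, |7.5500 - 13|)
= min(2.5500, 5.4500) = 2.5500
Resolvent bound = 1/2.5500 = 0.3922

0.3922


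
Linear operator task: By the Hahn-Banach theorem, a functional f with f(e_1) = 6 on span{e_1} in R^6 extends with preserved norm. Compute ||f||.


The norm of f is given by ||f|| = sup_{||x||=1} |f(x)|.
On span{e_1}, ||e_1|| = 1, so ||f|| = |f(e_1)| / ||e_1||
= |6| / 1 = 6.0000

6.0000


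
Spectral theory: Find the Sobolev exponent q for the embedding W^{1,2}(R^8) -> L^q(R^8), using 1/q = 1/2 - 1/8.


Using the Sobolev embedding formula: 1/q = 1/p - k/n
1/q = 1/2 - 1/8 = 3/8
q = 1/(3/8) = 8/3 = 2.6667

2.6667


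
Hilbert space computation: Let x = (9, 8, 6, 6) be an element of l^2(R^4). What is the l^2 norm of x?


The l^2 norm = (sum |x_i|^2)^(1/2)
Sum of 2th powers = 81 + 64 + 36 + 36 = 217
||x||_2 = (217)^(1/2) = 14.7309

14.7309


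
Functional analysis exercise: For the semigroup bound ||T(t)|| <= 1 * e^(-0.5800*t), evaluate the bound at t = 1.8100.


||T(1.8100)|| <= 1 * exp(-0.5800 * 1.8100)
= 1 * exp(-1.0498)
= 1 * 0.3500
= 0.3500

0.3500


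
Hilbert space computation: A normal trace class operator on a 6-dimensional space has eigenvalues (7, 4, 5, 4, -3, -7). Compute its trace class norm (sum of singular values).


For a normal operator, singular values equal |eigenvalues|.
Trace norm = sum |lambda_i| = 7 + 4 + 5 + 4 + 3 + 7
= 30

30


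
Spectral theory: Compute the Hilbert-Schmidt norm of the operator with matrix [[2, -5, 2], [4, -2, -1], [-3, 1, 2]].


The Hilbert-Schmidt norm is sqrt(sum of squares of all entries).
Sum of squares = 2^2 + (-5)^2 + 2^2 + 4^2 + (-2)^2 + (-1)^2 + (-3)^2 + 1^2 + 2^2
= 4 + 25 + 4 + 16 + 4 + 1 + 9 + 1 + 4 = 68
||T||_HS = sqrt(68) = 8.2462

8.2462


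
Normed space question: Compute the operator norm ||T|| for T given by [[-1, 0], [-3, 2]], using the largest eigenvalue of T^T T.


A^T A = [[10, -6], [-6, 4]]
trace(A^T A) = 14, det(A^T A) = 4
discriminant = 14^2 - 4*4 = 180
Largest eigenvalue of A^T A = (trace + sqrt(disc))/2 = 13.7082
||T|| = sqrt(13.7082) = 3.7025

3.7025


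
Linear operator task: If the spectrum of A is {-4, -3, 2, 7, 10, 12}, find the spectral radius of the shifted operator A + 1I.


Spectrum of A + 1I = {-3, -2, 3, 8, 11, 13}
Spectral radius = max |lambda| over the shifted spectrum
= max(3, 2, 3, 8, 11, 13) = 13

13


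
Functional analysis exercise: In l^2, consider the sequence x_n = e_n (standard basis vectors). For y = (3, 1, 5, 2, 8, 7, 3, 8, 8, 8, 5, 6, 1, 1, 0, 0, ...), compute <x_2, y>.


x_2 = e_2 is the standard basis vector with 1 in position 2.
<x_2, y> = y_2 = 1
As n -> infinity, <x_n, y> -> 0, confirming weak convergence of (x_n) to 0.

1


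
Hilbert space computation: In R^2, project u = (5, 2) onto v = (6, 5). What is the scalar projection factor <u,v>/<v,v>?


Computing <u,v> = 5*6 + 2*5 = 40
Computing <v,v> = 6^2 + 5^2 = 61
Projection coefficient = 40/61 = 0.6557

0.6557


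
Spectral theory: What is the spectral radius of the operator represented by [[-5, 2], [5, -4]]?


For a 2x2 matrix, eigenvalues satisfy lambda^2 - (trace)*lambda + det = 0
trace = -5 + -4 = -9
det = -5*-4 - 2*5 = 10
discriminant = (-9)^2 - 4*(10) = 41
spectral radius = max |eigenvalue| = 7.7016

7.7016


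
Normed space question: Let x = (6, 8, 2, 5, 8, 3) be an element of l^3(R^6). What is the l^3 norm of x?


The l^3 norm = (sum |x_i|^3)^(1/3)
Sum of 3th powers = 216 + 512 + 8 + 125 + 512 + 27 = 1400
||x||_3 = (1400)^(1/3) = 11.1869

11.1869


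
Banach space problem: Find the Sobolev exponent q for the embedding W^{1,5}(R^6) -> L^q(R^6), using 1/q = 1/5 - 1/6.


Using the Sobolev embedding formula: 1/q = 1/p - k/n
1/q = 1/5 - 1/6 = 1/30
q = 1/(1/30) = 30

30.0000


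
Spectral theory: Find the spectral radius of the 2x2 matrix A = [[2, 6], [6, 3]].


For a 2x2 matrix, eigenvalues satisfy lambda^2 - (trace)*lambda + det = 0
trace = 2 + 3 = 5
det = 2*3 - 6*6 = -30
discriminant = 5^2 - 4*(-30) = 145
spectral radius = max |eigenvalue| = 8.5208

8.5208


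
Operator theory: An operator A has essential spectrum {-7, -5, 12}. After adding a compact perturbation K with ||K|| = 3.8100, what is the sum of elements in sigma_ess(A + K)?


By Weyl's theorem, the essential spectrum is invariant under compact perturbations.
sigma_ess(A + K) = sigma_ess(A) = {-7, -5, 12}
Sum = -7 + -5 + 12 = 0

0


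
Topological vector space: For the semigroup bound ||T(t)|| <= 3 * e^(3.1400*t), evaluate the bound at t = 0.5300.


||T(0.5300)|| <= 3 * exp(3.1400 * 0.5300)
= 3 * exp(1.6642)
= 3 * 5.2814
= 15.8443

15.8443


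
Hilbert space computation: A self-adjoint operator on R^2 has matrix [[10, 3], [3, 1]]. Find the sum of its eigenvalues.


For a self-adjoint (symmetric) matrix, the eigenvalues are real.
The sum of eigenvalues equals the trace of the matrix.
trace = 10 + 1 = 11

11


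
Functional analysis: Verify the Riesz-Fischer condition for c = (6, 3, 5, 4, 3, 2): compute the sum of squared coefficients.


sum |c_n|^2 = 6^2 + 3^2 + 5^2 + 4^2 + 3^2 + 2^2
= 36 + 9 + 25 + 16 + 9 + 4
= 99

99


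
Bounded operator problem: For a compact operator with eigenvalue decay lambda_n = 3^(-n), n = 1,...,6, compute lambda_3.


The eigenvalue formula gives lambda_3 = 1/3^3
= 1/27
= 0.0370

0.0370


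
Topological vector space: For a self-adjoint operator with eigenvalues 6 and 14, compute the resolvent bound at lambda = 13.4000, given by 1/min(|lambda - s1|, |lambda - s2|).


dist(13.4000, {6, 14}) = min(|13.4000 - 6|, |13.4000 - 14|)
= min(7.4000, 0.6000) = 0.6000
Resolvent bound = 1/0.6000 = 1.6667

1.6667


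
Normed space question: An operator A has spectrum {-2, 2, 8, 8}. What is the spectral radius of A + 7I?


Spectrum of A + 7I = {5, 9, 15, 15}
Spectral radius = max |lambda| over the shifted spectrum
= max(5, 9, 15, 15) = 15

15


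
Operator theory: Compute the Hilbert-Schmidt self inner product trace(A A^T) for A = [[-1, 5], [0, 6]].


trace(A * A^T) = sum of squares of all entries
= (-1)^2 + 5^2 + 0^2 + 6^2
= 1 + 25 + 0 + 36
= 62

62


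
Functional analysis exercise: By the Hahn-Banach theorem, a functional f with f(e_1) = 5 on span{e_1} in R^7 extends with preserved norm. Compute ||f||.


The norm of f is given by ||f|| = sup_{||x||=1} |f(x)|.
On span{e_1}, ||e_1|| = 1, so ||f|| = |f(e_1)| / ||e_1||
= |5| / 1 = 5.0000

5.0000


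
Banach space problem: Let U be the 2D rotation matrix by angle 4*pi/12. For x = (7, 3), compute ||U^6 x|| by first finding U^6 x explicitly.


U is a rotation by theta = 4*pi/12
U^6 = rotation by 6*theta = 24*pi/12 = 0*pi/12 (mod 2*pi)
cos(0*pi/12) = 1.0000, sin(0*pi/12) = 0.0000
U^6 x = (1.0000 * 7 - 0.0000 * 3, 0.0000 * 7 + 1.0000 * 3)
= (7.0000, 3.0000)
||U^6 x|| = sqrt(7.0000^2 + 3.0000^2) = sqrt(58.0000) = 7.6158

7.6158


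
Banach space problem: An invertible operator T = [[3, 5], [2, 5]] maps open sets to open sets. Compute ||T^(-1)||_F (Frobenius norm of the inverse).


det(T) = 3*5 - 5*2 = 5
T^(-1) = (1/5) * [[5, -5], [-2, 3]] = [[1.0000, -1.0000], [-0.4000, 0.6000]]
||T^(-1)||_F^2 = 1.0000^2 + (-1.0000)^2 + (-0.4000)^2 + 0.6000^2 = 2.5200
||T^(-1)||_F = sqrt(2.5200) = 1.5875

1.5875


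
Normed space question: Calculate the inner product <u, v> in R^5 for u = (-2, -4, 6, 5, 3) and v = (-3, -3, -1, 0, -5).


Computing the standard inner product <u, v> = sum u_i * v_i
= -2*-3 + -4*-3 + 6*-1 + 5*0 + 3*-5
= 6 + 12 + -6 + 0 + -15
= -3

-3


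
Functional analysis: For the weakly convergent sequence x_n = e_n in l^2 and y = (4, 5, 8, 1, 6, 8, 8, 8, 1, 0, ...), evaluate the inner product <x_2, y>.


x_2 = e_2 is the standard basis vector with 1 in position 2.
<x_2, y> = y_2 = 5
As n -> infinity, <x_n, y> -> 0, confirming weak convergence of (x_n) to 0.

5


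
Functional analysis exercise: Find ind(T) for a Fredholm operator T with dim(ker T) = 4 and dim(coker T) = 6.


The Fredholm index is defined as ind(T) = dim(ker T) - dim(coker T)
= 4 - 6
= -2

-2


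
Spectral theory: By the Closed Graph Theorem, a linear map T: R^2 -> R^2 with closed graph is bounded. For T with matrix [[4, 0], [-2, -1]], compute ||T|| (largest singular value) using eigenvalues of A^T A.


A^T A = [[20, 2], [2, 1]]
trace(A^T A) = 21, det(A^T A) = 16
discriminant = 21^2 - 4*16 = 377
Largest eigenvalue of A^T A = (trace + sqrt(disc))/2 = 20.2082
||T|| = sqrt(20.2082) = 4.4954

4.4954


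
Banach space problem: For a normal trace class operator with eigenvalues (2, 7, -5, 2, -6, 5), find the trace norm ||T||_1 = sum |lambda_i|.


For a normal operator, singular values equal |eigenvalues|.
Trace norm = sum |lambda_i| = 2 + 7 + 5 + 2 + 6 + 5
= 27

27


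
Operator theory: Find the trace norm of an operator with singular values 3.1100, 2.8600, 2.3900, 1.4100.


The nuclear norm is the sum of all singular values.
||T||_1 = 3.1100 + 2.8600 + 2.3900 + 1.4100
= 9.7700

9.7700


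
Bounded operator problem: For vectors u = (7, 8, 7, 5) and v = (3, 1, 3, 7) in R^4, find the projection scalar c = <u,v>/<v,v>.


Computing <u,v> = 7*3 + 8*1 + 7*3 + 5*7 = 85
Computing <v,v> = 3^2 + 1^2 + 3^2 + 7^2 = 68
Projection coefficient = 85/68 = 1.2500

1.2500


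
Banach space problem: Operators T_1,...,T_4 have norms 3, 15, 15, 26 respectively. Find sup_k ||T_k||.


By the Uniform Boundedness Principle, the supremum of norms is finite.
sup_k ||T_k|| = max(3, 15, 15, 26) = 26

26


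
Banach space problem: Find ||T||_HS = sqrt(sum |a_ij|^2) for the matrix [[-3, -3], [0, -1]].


The Hilbert-Schmidt norm is sqrt(sum of squares of all entries).
Sum of squares = (-3)^2 + (-3)^2 + 0^2 + (-1)^2
= 9 + 9 + 0 + 1 = 19
||T||_HS = sqrt(19) = 4.3589

4.3589


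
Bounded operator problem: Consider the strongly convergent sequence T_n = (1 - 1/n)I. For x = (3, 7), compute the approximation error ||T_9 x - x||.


T_9 x - x = (1 - 1/9)x - x = -x/9
||x|| = sqrt(58) = 7.6158
||T_9 x - x|| = ||x||/9 = 7.6158/9 = 0.8462

0.8462


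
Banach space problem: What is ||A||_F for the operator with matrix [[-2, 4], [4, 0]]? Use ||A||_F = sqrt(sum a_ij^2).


||A||_F^2 = sum a_ij^2
= (-2)^2 + 4^2 + 4^2 + 0^2
= 4 + 16 + 16 + 0 = 36
||A||_F = sqrt(36) = 6.0000

6.0000


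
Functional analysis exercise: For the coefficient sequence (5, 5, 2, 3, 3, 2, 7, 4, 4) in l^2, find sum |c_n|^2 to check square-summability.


sum |c_n|^2 = 5^2 + 5^2 + 2^2 + 3^2 + 3^2 + 2^2 + 7^2 + 4^2 + 4^2
= 25 + 25 + 4 + 9 + 9 + 4 + 49 + 16 + 16
= 157

157


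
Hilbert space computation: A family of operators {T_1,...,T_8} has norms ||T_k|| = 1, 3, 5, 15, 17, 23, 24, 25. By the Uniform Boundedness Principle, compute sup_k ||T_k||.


By the Uniform Boundedness Principle, the supremum of norms is finite.
sup_k ||T_k|| = max(1, 3, 5, 15, 17, 23, 24, 25) = 25

25


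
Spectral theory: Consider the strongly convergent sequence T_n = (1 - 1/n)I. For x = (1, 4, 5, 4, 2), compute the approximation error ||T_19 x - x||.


T_19 x - x = (1 - 1/19)x - x = -x/19
||x|| = sqrt(62) = 7.8740
||T_19 x - x|| = ||x||/19 = 7.8740/19 = 0.4144

0.4144


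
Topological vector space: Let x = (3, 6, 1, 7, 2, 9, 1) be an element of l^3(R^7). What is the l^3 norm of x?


The l^3 norm = (sum |x_i|^3)^(1/3)
Sum of 3th powers = 27 + 216 + 1 + 343 + 8 + 729 + 1 = 1325
||x||_3 = (1325)^(1/3) = 10.9834

10.9834


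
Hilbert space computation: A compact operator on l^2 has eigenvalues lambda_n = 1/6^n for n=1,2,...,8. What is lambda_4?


The eigenvalue formula gives lambda_4 = 1/6^4
= 1/1296
= 7.7160e-04

7.7160e-04


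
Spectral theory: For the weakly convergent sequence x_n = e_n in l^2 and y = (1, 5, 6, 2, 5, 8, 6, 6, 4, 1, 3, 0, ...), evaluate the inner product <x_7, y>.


x_7 = e_7 is the standard basis vector with 1 in position 7.
<x_7, y> = y_7 = 6
As n -> infinity, <x_n, y> -> 0, confirming weak convergence of (x_n) to 0.

6


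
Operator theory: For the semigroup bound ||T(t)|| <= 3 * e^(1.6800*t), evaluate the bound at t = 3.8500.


||T(3.8500)|| <= 3 * exp(1.6800 * 3.8500)
= 3 * exp(6.4680)
= 3 * 644.1940
= 1932.5821

1932.5821


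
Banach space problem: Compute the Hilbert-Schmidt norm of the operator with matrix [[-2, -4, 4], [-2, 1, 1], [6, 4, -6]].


The Hilbert-Schmidt norm is sqrt(sum of squares of all entries).
Sum of squares = (-2)^2 + (-4)^2 + 4^2 + (-2)^2 + 1^2 + 1^2 + 6^2 + 4^2 + (-6)^2
= 4 + 16 + 16 + 4 + 1 + 1 + 36 + 16 + 36 = 130
||T||_HS = sqrt(130) = 11.4018

11.4018


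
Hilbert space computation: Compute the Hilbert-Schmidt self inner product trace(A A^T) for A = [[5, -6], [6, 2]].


trace(A * A^T) = sum of squares of all entries
= 5^2 + (-6)^2 + 6^2 + 2^2
= 25 + 36 + 36 + 4
= 101

101


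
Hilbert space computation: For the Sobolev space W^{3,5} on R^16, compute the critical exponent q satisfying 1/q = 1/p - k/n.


Using the Sobolev embedding formula: 1/q = 1/p - k/n
1/q = 1/5 - 3/16 = 1/80
q = 1/(1/80) = 80

80.0000


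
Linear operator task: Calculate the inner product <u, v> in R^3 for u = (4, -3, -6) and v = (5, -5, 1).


Computing the standard inner product <u, v> = sum u_i * v_i
= 4*5 + -3*-5 + -6*1
= 20 + 15 + -6
= 29

29


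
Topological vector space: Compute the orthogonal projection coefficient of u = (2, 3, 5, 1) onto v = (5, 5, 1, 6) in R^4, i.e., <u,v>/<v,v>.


Computing <u,v> = 2*5 + 3*5 + 5*1 + 1*6 = 36
Computing <v,v> = 5^2 + 5^2 + 1^2 + 6^2 = 87
Projection coefficient = 36/87 = 0.4138

0.4138


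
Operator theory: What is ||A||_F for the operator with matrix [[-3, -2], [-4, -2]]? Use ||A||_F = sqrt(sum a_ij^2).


||A||_F^2 = sum a_ij^2
= (-3)^2 + (-2)^2 + (-4)^2 + (-2)^2
= 9 + 4 + 16 + 4 = 33
||A||_F = sqrt(33) = 5.7446

5.7446


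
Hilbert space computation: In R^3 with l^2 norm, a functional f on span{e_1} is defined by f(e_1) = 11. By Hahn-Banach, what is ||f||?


The norm of f is given by ||f|| = sup_{||x||=1} |f(x)|.
On span{e_1}, ||e_1|| = 1, so ||f|| = |f(e_1)| / ||e_1||
= |11| / 1 = 11.0000

11.0000


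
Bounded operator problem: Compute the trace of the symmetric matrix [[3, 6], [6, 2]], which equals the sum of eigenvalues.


For a self-adjoint (symmetric) matrix, the eigenvalues are real.
The sum of eigenvalues equals the trace of the matrix.
trace = 3 + 2 = 5

5


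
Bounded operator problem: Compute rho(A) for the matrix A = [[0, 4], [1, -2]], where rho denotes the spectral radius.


For a 2x2 matrix, eigenvalues satisfy lambda^2 - (trace)*lambda + det = 0
trace = 0 + -2 = -2
det = 0*-2 - 4*1 = -4
discriminant = (-2)^2 - 4*(-4) = 20
spectral radius = max |eigenvalue| = 3.2361

3.2361


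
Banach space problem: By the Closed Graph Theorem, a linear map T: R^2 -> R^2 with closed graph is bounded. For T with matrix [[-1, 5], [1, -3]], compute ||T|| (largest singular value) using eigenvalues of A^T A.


A^T A = [[2, -8], [-8, 34]]
trace(A^T A) = 36, det(A^T A) = 4
discriminant = 36^2 - 4*4 = 1280
Largest eigenvalue of A^T A = (trace + sqrt(disc))/2 = 35.8885
||T|| = sqrt(35.8885) = 5.9907

5.9907


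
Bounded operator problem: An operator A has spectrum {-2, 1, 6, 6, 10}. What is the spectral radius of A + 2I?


Spectrum of A + 2I = {0, 3, 8, 8, 12}
Spectral radius = max |lambda| over the shifted spectrum
= max(0, 3, 8, 8, 12) = 12

12


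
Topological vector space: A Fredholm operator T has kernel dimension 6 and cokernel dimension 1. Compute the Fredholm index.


The Fredholm index is defined as ind(T) = dim(ker T) - dim(coker T)
= 6 - 1
= 5

5


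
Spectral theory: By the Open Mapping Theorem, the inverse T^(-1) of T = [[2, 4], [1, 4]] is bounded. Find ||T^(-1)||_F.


det(T) = 2*4 - 4*1 = 4
T^(-1) = (1/4) * [[4, -4], [-1, 2]] = [[1.0000, -1.0000], [-0.2500, 0.5000]]
||T^(-1)||_F^2 = 1.0000^2 + (-1.0000)^2 + (-0.2500)^2 + 0.5000^2 = 2.3125
||T^(-1)||_F = sqrt(2.3125) = 1.5207

1.5207


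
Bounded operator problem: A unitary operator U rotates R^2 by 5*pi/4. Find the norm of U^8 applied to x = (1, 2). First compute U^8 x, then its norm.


U is a rotation by theta = 5*pi/4
U^8 = rotation by 8*theta = 40*pi/4 = 0*pi/4 (mod 2*pi)
cos(0*pi/4) = 1.0000, sin(0*pi/4) = 0.0000
U^8 x = (1.0000 * 1 - 0.0000 * 2, 0.0000 * 1 + 1.0000 * 2)
= (1.0000, 2.0000)
||U^8 x|| = sqrt(1.0000^2 + 2.0000^2) = sqrt(5.0000) = 2.2361

2.2361


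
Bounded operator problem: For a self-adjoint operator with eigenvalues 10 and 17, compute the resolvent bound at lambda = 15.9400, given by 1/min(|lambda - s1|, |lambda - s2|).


dist(15.9400, {10, 17}) = min(|15.9400 - 10|, |15.9400 - 17|)
= min(5.9400, 1.0600) = 1.0600
Resolvent bound = 1/1.0600 = 0.9434

0.9434


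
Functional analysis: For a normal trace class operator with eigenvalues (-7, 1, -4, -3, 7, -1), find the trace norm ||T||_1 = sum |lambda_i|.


For a normal operator, singular values equal |eigenvalues|.
Trace norm = sum |lambda_i| = 7 + 1 + 4 + 3 + 7 + 1
= 23

23


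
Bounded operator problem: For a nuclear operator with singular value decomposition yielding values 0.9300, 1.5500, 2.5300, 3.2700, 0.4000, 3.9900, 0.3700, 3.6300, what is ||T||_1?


The nuclear norm is the sum of all singular values.
||T||_1 = 0.9300 + 1.5500 + 2.5300 + 3.2700 + 0.4000 + 3.9900 + 0.3700 + 3.6300
= 16.6700

16.6700


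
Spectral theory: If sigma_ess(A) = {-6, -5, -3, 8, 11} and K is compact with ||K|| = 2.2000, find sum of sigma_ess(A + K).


By Weyl's theorem, the essential spectrum is invariant under compact perturbations.
sigma_ess(A + K) = sigma_ess(A) = {-6, -5, -3, 8, 11}
Sum = -6 + -5 + -3 + 8 + 11 = 5

5


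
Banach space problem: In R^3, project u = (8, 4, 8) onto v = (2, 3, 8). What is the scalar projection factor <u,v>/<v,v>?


Computing <u,v> = 8*2 + 4*3 + 8*8 = 92
Computing <v,v> = 2^2 + 3^2 + 8^2 = 77
Projection coefficient = 92/77 = 1.1948

1.1948


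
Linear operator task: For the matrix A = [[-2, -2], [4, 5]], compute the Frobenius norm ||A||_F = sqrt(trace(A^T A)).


||A||_F^2 = sum a_ij^2
= (-2)^2 + (-2)^2 + 4^2 + 5^2
= 4 + 4 + 16 + 25 = 49
||A||_F = sqrt(49) = 7.0000

7.0000


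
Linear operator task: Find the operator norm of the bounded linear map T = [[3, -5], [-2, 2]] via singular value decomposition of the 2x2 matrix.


A^T A = [[13, -19], [-19, 29]]
trace(A^T A) = 42, det(A^T A) = 16
discriminant = 42^2 - 4*16 = 1700
Largest eigenvalue of A^T A = (trace + sqrt(disc))/2 = 41.6155
||T|| = sqrt(41.6155) = 6.4510

6.4510


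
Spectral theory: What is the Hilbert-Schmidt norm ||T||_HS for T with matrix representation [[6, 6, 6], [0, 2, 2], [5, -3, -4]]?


The Hilbert-Schmidt norm is sqrt(sum of squares of all entries).
Sum of squares = 6^2 + 6^2 + 6^2 + 0^2 + 2^2 + 2^2 + 5^2 + (-3)^2 + (-4)^2
= 36 + 36 + 36 + 0 + 4 + 4 + 25 + 9 + 16 = 166
||T||_HS = sqrt(166) = 12.8841

12.8841


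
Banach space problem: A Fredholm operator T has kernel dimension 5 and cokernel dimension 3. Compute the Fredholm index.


The Fredholm index is defined as ind(T) = dim(ker T) - dim(coker T)
= 5 - 3
= 2

2


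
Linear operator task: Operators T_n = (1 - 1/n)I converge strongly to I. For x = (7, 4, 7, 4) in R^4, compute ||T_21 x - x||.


T_21 x - x = (1 - 1/21)x - x = -x/21
||x|| = sqrt(130) = 11.4018
||T_21 x - x|| = ||x||/21 = 11.4018/21 = 0.5429

0.5429


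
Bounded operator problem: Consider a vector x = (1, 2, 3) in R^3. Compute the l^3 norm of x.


The l^3 norm = (sum |x_i|^3)^(1/3)
Sum of 3th powers = 1 + 8 + 27 = 36
||x||_3 = (36)^(1/3) = 3.3019

3.3019


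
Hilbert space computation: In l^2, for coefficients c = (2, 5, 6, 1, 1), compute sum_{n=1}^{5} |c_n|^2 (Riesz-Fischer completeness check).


sum |c_n|^2 = 2^2 + 5^2 + 6^2 + 1^2 + 1^2
= 4 + 25 + 36 + 1 + 1
= 67

67


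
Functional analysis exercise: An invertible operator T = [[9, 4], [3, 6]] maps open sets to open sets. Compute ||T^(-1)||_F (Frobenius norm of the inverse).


det(T) = 9*6 - 4*3 = 42
T^(-1) = (1/42) * [[6, -4], [-3, 9]] = [[0.1429, -0.0952], [-0.0714, 0.2143]]
||T^(-1)||_F^2 = 0.1429^2 + (-0.0952)^2 + (-0.0714)^2 + 0.2143^2 = 0.0805
||T^(-1)||_F = sqrt(0.0805) = 0.2837

0.2837


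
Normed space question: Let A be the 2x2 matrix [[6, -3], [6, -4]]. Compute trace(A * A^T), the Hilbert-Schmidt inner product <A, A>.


trace(A * A^T) = sum of squares of all entries
= 6^2 + (-3)^2 + 6^2 + (-4)^2
= 36 + 9 + 36 + 16
= 97

97


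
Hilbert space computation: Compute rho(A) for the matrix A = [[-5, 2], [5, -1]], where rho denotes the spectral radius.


For a 2x2 matrix, eigenvalues satisfy lambda^2 - (trace)*lambda + det = 0
trace = -5 + -1 = -6
det = -5*-1 - 2*5 = -5
discriminant = (-6)^2 - 4*(-5) = 56
spectral radius = max |eigenvalue| = 6.7417

6.7417


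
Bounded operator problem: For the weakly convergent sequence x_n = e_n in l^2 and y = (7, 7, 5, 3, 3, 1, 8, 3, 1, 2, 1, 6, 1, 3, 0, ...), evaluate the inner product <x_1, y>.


x_1 = e_1 is the standard basis vector with 1 in position 1.
<x_1, y> = y_1 = 7
As n -> infinity, <x_n, y> -> 0, confirming weak convergence of (x_n) to 0.

7


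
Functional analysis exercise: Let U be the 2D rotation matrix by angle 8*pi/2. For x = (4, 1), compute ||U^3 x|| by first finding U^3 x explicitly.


U is a rotation by theta = 8*pi/2
U^3 = rotation by 3*theta = 24*pi/2 = 0*pi/2 (mod 2*pi)
cos(0*pi/2) = 1.0000, sin(0*pi/2) = 0.0000
U^3 x = (1.0000 * 4 - 0.0000 * 1, 0.0000 * 4 + 1.0000 * 1)
= (4.0000, 1.0000)
||U^3 x|| = sqrt(4.0000^2 + 1.0000^2) = sqrt(17.0000) = 4.1231

4.1231


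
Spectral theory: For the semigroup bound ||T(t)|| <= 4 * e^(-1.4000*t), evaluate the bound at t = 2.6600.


||T(2.6600)|| <= 4 * exp(-1.4000 * 2.6600)
= 4 * exp(-3.7240)
= 4 * 0.0241
= 0.0965

0.0965


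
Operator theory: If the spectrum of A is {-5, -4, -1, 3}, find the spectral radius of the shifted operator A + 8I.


Spectrum of A + 8I = {3, 4, 7, 11}
Spectral radius = max |lambda| over the shifted spectrum
= max(3, 4, 7, 11) = 11

11


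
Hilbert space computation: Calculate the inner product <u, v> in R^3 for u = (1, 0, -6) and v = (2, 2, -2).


Computing the standard inner product <u, v> = sum u_i * v_i
= 1*2 + 0*2 + -6*-2
= 2 + 0 + 12
= 14

14


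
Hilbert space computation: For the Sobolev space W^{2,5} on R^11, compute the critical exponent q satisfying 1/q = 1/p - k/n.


Using the Sobolev embedding formula: 1/q = 1/p - k/n
1/q = 1/5 - 2/11 = 1/55
q = 1/(1/55) = 55

55.0000


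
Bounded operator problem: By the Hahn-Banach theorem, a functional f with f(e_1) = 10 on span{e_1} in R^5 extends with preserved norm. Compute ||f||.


The norm of f is given by ||f|| = sup_{||x||=1} |f(x)|.
On span{e_1}, ||e_1|| = 1, so ||f|| = |f(e_1)| / ||e_1||
= |10| / 1 = 10.0000

10.0000


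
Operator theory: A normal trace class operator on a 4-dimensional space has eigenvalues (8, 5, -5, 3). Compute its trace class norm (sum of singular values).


For a normal operator, singular values equal |eigenvalues|.
Trace norm = sum |lambda_i| = 8 + 5 + 5 + 3
= 21

21


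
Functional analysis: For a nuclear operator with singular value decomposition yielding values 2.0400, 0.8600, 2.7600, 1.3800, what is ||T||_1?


The nuclear norm is the sum of all singular values.
||T||_1 = 2.0400 + 0.8600 + 2.7600 + 1.3800
= 7.0400

7.0400


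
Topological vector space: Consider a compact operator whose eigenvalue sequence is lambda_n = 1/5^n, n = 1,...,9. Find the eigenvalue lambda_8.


The eigenvalue formula gives lambda_8 = 1/5^8
= 1/390625
= 2.5600e-06

2.5600e-06


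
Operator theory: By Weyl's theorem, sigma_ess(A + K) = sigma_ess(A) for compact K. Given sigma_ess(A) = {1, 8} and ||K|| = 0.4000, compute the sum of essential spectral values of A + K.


By Weyl's theorem, the essential spectrum is invariant under compact perturbations.
sigma_ess(A + K) = sigma_ess(A) = {1, 8}
Sum = 1 + 8 = 9

9


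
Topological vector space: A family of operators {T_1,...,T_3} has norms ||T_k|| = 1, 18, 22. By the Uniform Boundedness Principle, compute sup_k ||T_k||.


By the Uniform Boundedness Principle, the supremum of norms is finite.
sup_k ||T_k|| = max(1, 18, 22) = 22

22


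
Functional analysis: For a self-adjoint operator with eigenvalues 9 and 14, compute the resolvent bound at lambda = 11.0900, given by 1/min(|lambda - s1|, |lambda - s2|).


dist(11.0900, {9, 14}) = min(|11.0900 - 9|, |11.0900 - 14|)
= min(2.0900, 2.9100) = 2.0900
Resolvent bound = 1/2.0900 = 0.4785

0.4785


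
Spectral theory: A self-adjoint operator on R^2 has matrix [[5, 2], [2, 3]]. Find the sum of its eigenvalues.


For a self-adjoint (symmetric) matrix, the eigenvalues are real.
The sum of eigenvalues equals the trace of the matrix.
trace = 5 + 3 = 8

8


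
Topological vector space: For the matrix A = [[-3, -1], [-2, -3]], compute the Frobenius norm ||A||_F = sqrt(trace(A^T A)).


||A||_F^2 = sum a_ij^2
= (-3)^2 + (-1)^2 + (-2)^2 + (-3)^2
= 9 + 1 + 4 + 9 = 23
||A||_F = sqrt(23) = 4.7958

4.7958


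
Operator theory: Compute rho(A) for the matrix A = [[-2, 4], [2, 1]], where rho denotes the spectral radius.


For a 2x2 matrix, eigenvalues satisfy lambda^2 - (trace)*lambda + det = 0
trace = -2 + 1 = -1
det = -2*1 - 4*2 = -10
discriminant = (-1)^2 - 4*(-10) = 41
spectral radius = max |eigenvalue| = 3.7016

3.7016


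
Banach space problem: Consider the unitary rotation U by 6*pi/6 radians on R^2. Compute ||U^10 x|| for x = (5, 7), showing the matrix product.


U is a rotation by theta = 6*pi/6
U^10 = rotation by 10*theta = 60*pi/6 = 0*pi/6 (mod 2*pi)
cos(0*pi/6) = 1.0000, sin(0*pi/6) = 0.0000
U^10 x = (1.0000 * 5 - 0.0000 * 7, 0.0000 * 5 + 1.0000 * 7)
= (5.0000, 7.0000)
||U^10 x|| = sqrt(5.0000^2 + 7.0000^2) = sqrt(74.0000) = 8.6023

8.6023


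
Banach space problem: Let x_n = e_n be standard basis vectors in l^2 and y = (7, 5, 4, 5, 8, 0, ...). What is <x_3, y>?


x_3 = e_3 is the standard basis vector with 1 in position 3.
<x_3, y> = y_3 = 4
As n -> infinity, <x_n, y> -> 0, confirming weak convergence of (x_n) to 0.

4


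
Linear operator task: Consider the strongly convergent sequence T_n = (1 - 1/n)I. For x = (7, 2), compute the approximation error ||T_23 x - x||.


T_23 x - x = (1 - 1/23)x - x = -x/23
||x|| = sqrt(53) = 7.2801
||T_23 x - x|| = ||x||/23 = 7.2801/23 = 0.3165

0.3165


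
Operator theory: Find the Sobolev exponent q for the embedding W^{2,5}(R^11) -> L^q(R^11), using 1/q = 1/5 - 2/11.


Using the Sobolev embedding formula: 1/q = 1/p - k/n
1/q = 1/5 - 2/11 = 1/55
q = 1/(1/55) = 55

55.0000


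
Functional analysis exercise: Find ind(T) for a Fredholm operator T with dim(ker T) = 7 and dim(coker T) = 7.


The Fredholm index is defined as ind(T) = dim(ker T) - dim(coker T)
= 7 - 7
= 0

0


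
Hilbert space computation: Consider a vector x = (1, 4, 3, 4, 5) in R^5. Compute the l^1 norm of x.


The l^1 norm equals the sum of absolute values of all components.
||x||_1 = 1 + 4 + 3 + 4 + 5
= 17

17.0000


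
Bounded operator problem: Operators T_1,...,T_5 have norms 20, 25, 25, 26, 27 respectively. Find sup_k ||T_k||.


By the Uniform Boundedness Principle, the supremum of norms is finite.
sup_k ||T_k|| = max(20, 25, 25, 26, 27) = 27

27


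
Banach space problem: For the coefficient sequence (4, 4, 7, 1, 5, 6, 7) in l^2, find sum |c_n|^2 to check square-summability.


sum |c_n|^2 = 4^2 + 4^2 + 7^2 + 1^2 + 5^2 + 6^2 + 7^2
= 16 + 16 + 49 + 1 + 25 + 36 + 49
= 192

192


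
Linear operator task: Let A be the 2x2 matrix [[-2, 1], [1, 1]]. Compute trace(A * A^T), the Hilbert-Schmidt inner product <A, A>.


trace(A * A^T) = sum of squares of all entries
= (-2)^2 + 1^2 + 1^2 + 1^2
= 4 + 1 + 1 + 1
= 7

7


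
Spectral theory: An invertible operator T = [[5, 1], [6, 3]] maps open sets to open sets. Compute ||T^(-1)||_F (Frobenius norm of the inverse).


det(T) = 5*3 - 1*6 = 9
T^(-1) = (1/9) * [[3, -1], [-6, 5]] = [[0.3333, -0.1111], [-0.6667, 0.5556]]
||T^(-1)||_F^2 = 0.3333^2 + (-0.1111)^2 + (-0.6667)^2 + 0.5556^2 = 0.8765
||T^(-1)||_F = sqrt(0.8765) = 0.9362

0.9362


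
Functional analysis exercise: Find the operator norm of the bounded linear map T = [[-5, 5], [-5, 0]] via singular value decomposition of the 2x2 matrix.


A^T A = [[50, -25], [-25, 25]]
trace(A^T A) = 75, det(A^T A) = 625
discriminant = 75^2 - 4*625 = 3125
Largest eigenvalue of A^T A = (trace + sqrt(disc))/2 = 65.4508
||T|| = sqrt(65.4508) = 8.0902

8.0902


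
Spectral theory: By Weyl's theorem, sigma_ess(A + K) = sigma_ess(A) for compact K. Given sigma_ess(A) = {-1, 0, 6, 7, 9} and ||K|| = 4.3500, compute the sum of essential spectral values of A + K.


By Weyl's theorem, the essential spectrum is invariant under compact perturbations.
sigma_ess(A + K) = sigma_ess(A) = {-1, 0, 6, 7, 9}
Sum = -1 + 0 + 6 + 7 + 9 = 21

21


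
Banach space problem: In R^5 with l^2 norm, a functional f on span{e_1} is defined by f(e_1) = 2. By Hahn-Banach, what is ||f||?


The norm of f is given by ||f|| = sup_{||x||=1} |f(x)|.
On span{e_1}, ||e_1|| = 1, so ||f|| = |f(e_1)| / ||e_1||
= |2| / 1 = 2.0000

2.0000


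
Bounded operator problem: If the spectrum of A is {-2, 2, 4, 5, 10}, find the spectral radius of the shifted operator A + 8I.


Spectrum of A + 8I = {6, 10, 12, 13, 18}
Spectral radius = max |lambda| over the shifted spectrum
= max(6, 10, 12, 13, 18) = 18

18


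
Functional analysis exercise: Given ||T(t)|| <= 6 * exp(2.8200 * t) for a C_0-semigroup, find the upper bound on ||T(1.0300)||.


||T(1.0300)|| <= 6 * exp(2.8200 * 1.0300)
= 6 * exp(2.9046)
= 6 * 18.2579
= 109.5476

109.5476


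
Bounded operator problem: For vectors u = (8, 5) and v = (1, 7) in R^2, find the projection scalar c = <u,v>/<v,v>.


Computing <u,v> = 8*1 + 5*7 = 43
Computing <v,v> = 1^2 + 7^2 = 50
Projection coefficient = 43/50 = 0.8600

0.8600


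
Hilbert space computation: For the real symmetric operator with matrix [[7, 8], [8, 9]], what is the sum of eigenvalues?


For a self-adjoint (symmetric) matrix, the eigenvalues are real.
The sum of eigenvalues equals the trace of the matrix.
trace = 7 + 9 = 16

16


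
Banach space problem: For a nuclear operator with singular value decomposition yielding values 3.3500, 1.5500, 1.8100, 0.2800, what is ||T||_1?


The nuclear norm is the sum of all singular values.
||T||_1 = 3.3500 + 1.5500 + 1.8100 + 0.2800
= 6.9900

6.9900


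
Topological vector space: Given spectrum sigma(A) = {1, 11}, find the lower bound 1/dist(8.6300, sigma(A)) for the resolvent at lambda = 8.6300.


dist(8.6300, {1, 11}) = min(|8.6300 - 1|, |8.6300 - 11|)
= min(7.6300, 2.3700) = 2.3700
Resolvent bound = 1/2.3700 = 0.4219

0.4219


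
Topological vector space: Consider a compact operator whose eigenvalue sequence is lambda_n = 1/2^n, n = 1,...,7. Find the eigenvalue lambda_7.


The eigenvalue formula gives lambda_7 = 1/2^7
= 1/128
= 0.0078

0.0078


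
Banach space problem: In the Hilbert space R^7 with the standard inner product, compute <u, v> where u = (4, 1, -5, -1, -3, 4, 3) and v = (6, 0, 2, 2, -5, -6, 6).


Computing the standard inner product <u, v> = sum u_i * v_i
= 4*6 + 1*0 + -5*2 + -1*2 + -3*-5 + 4*-6 + 3*6
= 24 + 0 + -10 + -2 + 15 + -24 + 18
= 21

21


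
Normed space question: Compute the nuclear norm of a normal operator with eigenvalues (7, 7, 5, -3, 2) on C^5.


For a normal operator, singular values equal |eigenvalues|.
Trace norm = sum |lambda_i| = 7 + 7 + 5 + 3 + 2
= 24

24


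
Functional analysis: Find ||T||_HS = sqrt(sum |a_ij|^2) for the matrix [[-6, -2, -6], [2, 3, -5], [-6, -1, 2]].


The Hilbert-Schmidt norm is sqrt(sum of squares of all entries).
Sum of squares = (-6)^2 + (-2)^2 + (-6)^2 + 2^2 + 3^2 + (-5)^2 + (-6)^2 + (-1)^2 + 2^2
= 36 + 4 + 36 + 4 + 9 + 25 + 36 + 1 + 4 = 155
||T||_HS = sqrt(155) = 12.4499

12.4499


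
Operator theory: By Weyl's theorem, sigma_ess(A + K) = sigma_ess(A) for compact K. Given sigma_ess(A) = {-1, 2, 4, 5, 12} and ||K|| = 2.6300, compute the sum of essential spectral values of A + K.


By Weyl's theorem, the essential spectrum is invariant under compact perturbations.
sigma_ess(A + K) = sigma_ess(A) = {-1, 2, 4, 5, 12}
Sum = -1 + 2 + 4 + 5 + 12 = 22

22


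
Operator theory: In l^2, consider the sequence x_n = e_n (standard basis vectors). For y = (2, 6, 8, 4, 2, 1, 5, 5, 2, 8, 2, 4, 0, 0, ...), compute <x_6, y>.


x_6 = e_6 is the standard basis vector with 1 in position 6.
<x_6, y> = y_6 = 1
As n -> infinity, <x_n, y> -> 0, confirming weak convergence of (x_n) to 0.

1


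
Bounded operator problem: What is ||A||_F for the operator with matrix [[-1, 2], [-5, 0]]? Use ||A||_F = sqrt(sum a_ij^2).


||A||_F^2 = sum a_ij^2
= (-1)^2 + 2^2 + (-5)^2 + 0^2
= 1 + 4 + 25 + 0 = 30
||A||_F = sqrt(30) = 5.4772

5.4772


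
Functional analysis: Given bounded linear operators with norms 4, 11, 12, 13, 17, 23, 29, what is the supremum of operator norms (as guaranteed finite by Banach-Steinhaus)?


By the Uniform Boundedness Principle, the supremum of norms is finite.
sup_k ||T_k|| = max(4, 11, 12, 13, 17, 23, 29) = 29

29


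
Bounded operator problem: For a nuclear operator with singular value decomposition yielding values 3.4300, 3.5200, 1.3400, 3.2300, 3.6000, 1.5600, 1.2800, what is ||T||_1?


The nuclear norm is the sum of all singular values.
||T||_1 = 3.4300 + 3.5200 + 1.3400 + 3.2300 + 3.6000 + 1.5600 + 1.2800
= 17.9600

17.9600


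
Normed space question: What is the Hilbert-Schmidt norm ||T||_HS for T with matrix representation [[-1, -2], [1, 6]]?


The Hilbert-Schmidt norm is sqrt(sum of squares of all entries).
Sum of squares = (-1)^2 + (-2)^2 + 1^2 + 6^2
= 1 + 4 + 1 + 36 = 42
||T||_HS = sqrt(42) = 6.4807

6.4807


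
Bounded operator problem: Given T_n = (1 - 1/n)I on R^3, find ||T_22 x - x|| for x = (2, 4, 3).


T_22 x - x = (1 - 1/22)x - x = -x/22
||x|| = sqrt(29) = 5.3852
||T_22 x - x|| = ||x||/22 = 5.3852/22 = 0.2448

0.2448


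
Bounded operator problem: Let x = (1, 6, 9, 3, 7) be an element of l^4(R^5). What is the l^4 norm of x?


The l^4 norm = (sum |x_i|^4)^(1/4)
Sum of 4th powers = 1 + 1296 + 6561 + 81 + 2401 = 10340
||x||_4 = (10340)^(1/4) = 10.0839

10.0839


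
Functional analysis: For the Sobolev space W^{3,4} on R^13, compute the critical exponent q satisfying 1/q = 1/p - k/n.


Using the Sobolev embedding formula: 1/q = 1/p - k/n
1/q = 1/4 - 3/13 = 1/52
q = 1/(1/52) = 52

52.0000


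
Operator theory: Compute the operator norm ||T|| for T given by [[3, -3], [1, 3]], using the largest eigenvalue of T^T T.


A^T A = [[10, -6], [-6, 18]]
trace(A^T A) = 28, det(A^T A) = 144
discriminant = 28^2 - 4*144 = 208
Largest eigenvalue of A^T A = (trace + sqrt(disc))/2 = 21.2111
||T|| = sqrt(21.2111) = 4.6056

4.6056
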